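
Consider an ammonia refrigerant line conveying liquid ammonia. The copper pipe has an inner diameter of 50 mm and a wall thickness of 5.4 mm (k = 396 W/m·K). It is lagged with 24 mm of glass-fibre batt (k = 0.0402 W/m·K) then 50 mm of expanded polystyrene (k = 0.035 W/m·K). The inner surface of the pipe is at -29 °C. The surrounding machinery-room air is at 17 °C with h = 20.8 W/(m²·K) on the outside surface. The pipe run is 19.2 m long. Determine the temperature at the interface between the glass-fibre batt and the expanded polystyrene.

Treating each annulus and film as a series resistance:
R_copper pipe wall = ln(30.4/25)/(2π×396×19.2) = 4.094×10^-6 K/W
R_glass-fibre batt = ln(54.4/30.4)/(2π×0.0402×19.2) = 0.12 K/W
R_expanded polystyrene = ln(104.4/54.4)/(2π×0.035×19.2) = 0.1544 K/W
R_outer film = 1/(h_o·2πr_oL) = 1/(20.8×2π×0.1044×19.2) = 0.003817 K/W
R_total = 0.2782 K/W
Q = ΔT/R_total = 46/0.2782
Q = 165 W
T_interface = T_inner + Q·ΣR(inner→interface) = -29 + 165×0.12

T ≈ -9.16 °C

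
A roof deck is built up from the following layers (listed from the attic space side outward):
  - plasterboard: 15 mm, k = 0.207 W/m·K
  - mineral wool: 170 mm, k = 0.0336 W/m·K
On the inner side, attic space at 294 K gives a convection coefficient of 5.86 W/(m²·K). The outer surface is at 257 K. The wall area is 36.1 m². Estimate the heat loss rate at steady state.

Using the resistance-network approach (series):
R_inner film = 1/(h_i·A) = 1/(5.86×36.1) = 0.004727 K/W
R_plasterboard = L/(kA) = 0.015/(0.207×36.1) = 0.002007 K/W
R_mineral wool = L/(kA) = 0.17/(0.0336×36.1) = 0.1402 K/W
R_total = 0.1469 K/W
Q = ΔT / R_total = 37 / 0.1469

Q ≈ 252 W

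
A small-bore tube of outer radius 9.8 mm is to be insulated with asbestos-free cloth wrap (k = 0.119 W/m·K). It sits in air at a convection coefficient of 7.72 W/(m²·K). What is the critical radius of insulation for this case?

r_cr ≈ 15.4 mm

For a cylinder r_cr = k/h = 0.119/7.72
r_cr = 15.4 mm; since the bare radius (9.8 mm) is below r_cr, adding a thin layer of insulation will *increase* heat loss.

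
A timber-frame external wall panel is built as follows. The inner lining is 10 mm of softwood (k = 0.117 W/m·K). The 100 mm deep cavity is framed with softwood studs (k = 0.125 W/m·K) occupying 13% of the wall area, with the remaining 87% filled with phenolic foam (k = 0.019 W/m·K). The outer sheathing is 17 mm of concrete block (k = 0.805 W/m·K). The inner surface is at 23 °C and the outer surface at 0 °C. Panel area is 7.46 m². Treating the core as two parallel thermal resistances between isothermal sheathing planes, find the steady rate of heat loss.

Sheathing layers in series; stud and cavity paths in parallel between them.
R_inner = 0.01/(0.117×7.46) = 0.01146 K/W
R_stud  = 0.1/(0.125×0.13×7.46) = 0.8249 K/W
R_cav   = 0.1/(0.019×0.87×7.46) = 0.8109 K/W
1/R_core = 1/R_stud + 1/R_cav → R_core = 0.4089 K/W
R_outer = 0.017/(0.805×7.46) = 0.002831 K/W
R_total = 0.4232 K/W
Q = ΔT/R_total = 23/0.4232

Q ≈ 54.3 W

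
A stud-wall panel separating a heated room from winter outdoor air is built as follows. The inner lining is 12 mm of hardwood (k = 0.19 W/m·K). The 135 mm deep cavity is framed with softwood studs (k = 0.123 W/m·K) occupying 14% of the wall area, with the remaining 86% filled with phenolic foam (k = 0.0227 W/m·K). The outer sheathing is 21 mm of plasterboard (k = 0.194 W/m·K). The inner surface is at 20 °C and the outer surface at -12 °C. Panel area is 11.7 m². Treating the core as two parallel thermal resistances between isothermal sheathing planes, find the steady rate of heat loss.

Q ≈ 97.4 W

Sheathing layers in series; stud and cavity paths in parallel between them.
R_inner = 0.012/(0.19×11.7) = 0.005398 K/W
R_stud  = 0.135/(0.123×0.14×11.7) = 0.6701 K/W
R_cav   = 0.135/(0.0227×0.86×11.7) = 0.591 K/W
1/R_core = 1/R_stud + 1/R_cav → R_core = 0.314 K/W
R_outer = 0.021/(0.194×11.7) = 0.009252 K/W
R_total = 0.3287 K/W
Q = ΔT/R_total = 32/0.3287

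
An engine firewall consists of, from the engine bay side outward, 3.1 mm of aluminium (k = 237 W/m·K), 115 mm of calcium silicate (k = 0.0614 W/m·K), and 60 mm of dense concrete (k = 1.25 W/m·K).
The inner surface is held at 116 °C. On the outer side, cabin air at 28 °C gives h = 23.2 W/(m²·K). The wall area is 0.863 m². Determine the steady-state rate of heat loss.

Q ≈ 38.7 W

Series thermal resistances:
R_aluminium = L/(kA) = 0.0031/(237×0.863) = 1.516×10^-5 K/W
R_calcium silicate = L/(kA) = 0.115/(0.0614×0.863) = 2.17 K/W
R_dense concrete = L/(kA) = 0.06/(1.25×0.863) = 0.05562 K/W
R_outer film = 1/(h_o·A) = 1/(23.2×0.863) = 0.04995 K/W
R_total = 2.276 K/W
Q = ΔT / R_total = 88 / 2.276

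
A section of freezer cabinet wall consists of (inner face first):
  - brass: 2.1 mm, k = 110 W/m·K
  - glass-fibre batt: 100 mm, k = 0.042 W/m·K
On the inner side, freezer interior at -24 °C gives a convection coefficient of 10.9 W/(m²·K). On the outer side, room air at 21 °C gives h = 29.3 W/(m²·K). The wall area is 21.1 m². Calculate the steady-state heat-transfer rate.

Q ≈ 379 W

Treating each layer as a thermal resistance in series:
R_inner film = 1/(h_i·A) = 1/(10.9×21.1) = 0.004348 K/W
R_brass = L/(kA) = 0.0021/(110×21.1) = 9.048×10^-7 K/W
R_glass-fibre batt = L/(kA) = 0.1/(0.042×21.1) = 0.1128 K/W
R_outer film = 1/(h_o·A) = 1/(29.3×21.1) = 0.001618 K/W
R_total = 0.1188 K/W
Q = ΔT / R_total = 45 / 0.1188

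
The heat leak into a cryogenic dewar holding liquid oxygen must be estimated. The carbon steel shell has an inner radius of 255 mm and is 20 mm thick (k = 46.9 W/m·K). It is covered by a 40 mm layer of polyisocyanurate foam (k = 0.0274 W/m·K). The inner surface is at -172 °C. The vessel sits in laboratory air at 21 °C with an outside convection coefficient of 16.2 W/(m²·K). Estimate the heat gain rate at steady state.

Radial (spherical) resistances in series:
R_carbon steel shell = (1/0.255 − 1/0.275)/(4π×46.9) = 4.839×10^-4 K/W
R_polyisocyanurate foam = (1/0.275 − 1/0.315)/(4π×0.0274) = 1.341 K/W
R_outer film = 1/(h·4πr_o²) = 1/(16.2×4π×0.315²) = 0.04951 K/W
R_total = 1.391 K/W
Q = ΔT/R_total = 193/1.391

Q ≈ 139 W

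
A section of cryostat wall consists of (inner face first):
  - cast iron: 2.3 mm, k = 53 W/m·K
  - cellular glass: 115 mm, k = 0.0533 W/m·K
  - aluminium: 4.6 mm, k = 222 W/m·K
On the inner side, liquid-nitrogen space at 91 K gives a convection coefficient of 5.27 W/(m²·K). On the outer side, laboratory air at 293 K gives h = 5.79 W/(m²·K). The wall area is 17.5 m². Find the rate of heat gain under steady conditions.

Series thermal resistances:
R_inner film = 1/(h_i·A) = 1/(5.27×17.5) = 0.01084 K/W
R_cast iron = L/(kA) = 0.0023/(53×17.5) = 2.48×10^-6 K/W
R_cellular glass = L/(kA) = 0.115/(0.0533×17.5) = 0.1233 K/W
R_aluminium = L/(kA) = 0.0046/(222×17.5) = 1.184×10^-6 K/W
R_outer film = 1/(h_o·A) = 1/(5.79×17.5) = 0.009869 K/W
R_total = 0.144 K/W
Q = ΔT / R_total = 202 / 0.144

Q ≈ 1400 W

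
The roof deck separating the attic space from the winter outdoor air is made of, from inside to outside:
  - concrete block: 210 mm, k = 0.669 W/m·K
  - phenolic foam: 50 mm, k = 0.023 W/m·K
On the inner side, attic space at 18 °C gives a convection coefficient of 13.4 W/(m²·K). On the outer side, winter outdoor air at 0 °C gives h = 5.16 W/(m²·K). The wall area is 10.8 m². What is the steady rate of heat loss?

Model the wall as resistances in series:
R_inner film = 1/(h_i·A) = 1/(13.4×10.8) = 0.00691 K/W
R_concrete block = L/(kA) = 0.21/(0.669×10.8) = 0.02906 K/W
R_phenolic foam = L/(kA) = 0.05/(0.023×10.8) = 0.2013 K/W
R_outer film = 1/(h_o·A) = 1/(5.16×10.8) = 0.01794 K/W
R_total = 0.2552 K/W
Q = ΔT / R_total = 18 / 0.2552

Q ≈ 70.5 W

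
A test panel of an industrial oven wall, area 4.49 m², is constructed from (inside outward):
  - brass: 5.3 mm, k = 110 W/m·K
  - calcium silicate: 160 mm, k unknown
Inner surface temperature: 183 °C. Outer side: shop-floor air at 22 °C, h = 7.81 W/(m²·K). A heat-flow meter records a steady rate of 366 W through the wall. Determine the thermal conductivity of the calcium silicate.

Thermal resistances in series:
R_brass = L/(kA) = 0.0053/(110×4.49) = 1.073×10^-5 K/W
R_outer film = 1/(h_o·A) = 1/(7.81×4.49) = 0.02852 K/W
Sum of known resistances R_other = 0.02853 K/W
Total R = ΔT/Q = 161/366 = 0.4399 K/W
R_calcium silicate = R_total − R_other = 0.4114 K/W
k = L/(R·A) = 0.16/(0.4114×4.49)

k ≈ 0.0866 W/(m·K)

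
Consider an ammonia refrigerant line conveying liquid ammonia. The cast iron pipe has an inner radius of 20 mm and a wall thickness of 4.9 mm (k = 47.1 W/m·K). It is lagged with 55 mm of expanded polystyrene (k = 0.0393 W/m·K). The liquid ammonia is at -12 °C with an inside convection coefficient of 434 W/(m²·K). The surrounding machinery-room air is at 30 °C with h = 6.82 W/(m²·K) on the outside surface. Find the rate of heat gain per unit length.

For a radial system each layer contributes R = ln(r_out/r_in)/(2πkL); films add R = 1/(hA).
R_inner film = 1/(h_i·2πr₁L) = 1/(434×2π×0.02×1) = 0.01834 K/W
R_cast iron pipe wall = ln(24.9/20)/(2π×47.1×1) = 7.405×10^-4 K/W
R_expanded polystyrene = ln(79.9/24.9)/(2π×0.0393×1) = 4.722 K/W
R_outer film = 1/(h_o·2πr_oL) = 1/(6.82×2π×0.0799×1) = 0.2921 K/W
R_total = 5.033 K/W
Q = ΔT/R_total = 42/5.033

q′ ≈ 8.35 W/m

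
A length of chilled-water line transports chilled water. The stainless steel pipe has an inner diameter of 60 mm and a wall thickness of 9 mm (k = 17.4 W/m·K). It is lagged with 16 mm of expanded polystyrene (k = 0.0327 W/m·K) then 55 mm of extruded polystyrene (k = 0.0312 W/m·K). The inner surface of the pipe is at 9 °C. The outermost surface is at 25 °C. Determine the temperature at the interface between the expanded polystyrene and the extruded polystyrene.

T ≈ 14.1 °C

Per-layer cylindrical resistances, series-summed:
R_stainless steel pipe wall = ln(39/30)/(2π×17.4×1) = 0.0024 K/W
R_expanded polystyrene = ln(55/39)/(2π×0.0327×1) = 1.673 K/W
R_extruded polystyrene = ln(110/55)/(2π×0.0312×1) = 3.536 K/W
R_total = 5.211 K/W
Q = ΔT/R_total = 16/5.211
Q = 3.07 W/m
T_interface = T_inner + Q·ΣR(inner→interface) = 9 + 3.07×1.676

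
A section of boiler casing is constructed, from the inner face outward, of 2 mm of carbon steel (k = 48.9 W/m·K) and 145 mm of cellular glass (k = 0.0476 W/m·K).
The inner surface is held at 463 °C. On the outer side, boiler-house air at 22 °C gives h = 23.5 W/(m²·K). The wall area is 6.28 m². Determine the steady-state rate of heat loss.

Using the resistance-network approach (series):
R_carbon steel = L/(kA) = 0.002/(48.9×6.28) = 6.513×10^-6 K/W
R_cellular glass = L/(kA) = 0.145/(0.0476×6.28) = 0.4851 K/W
R_outer film = 1/(h_o·A) = 1/(23.5×6.28) = 0.006776 K/W
R_total = 0.4918 K/W
Q = ΔT / R_total = 441 / 0.4918

Q ≈ 897 W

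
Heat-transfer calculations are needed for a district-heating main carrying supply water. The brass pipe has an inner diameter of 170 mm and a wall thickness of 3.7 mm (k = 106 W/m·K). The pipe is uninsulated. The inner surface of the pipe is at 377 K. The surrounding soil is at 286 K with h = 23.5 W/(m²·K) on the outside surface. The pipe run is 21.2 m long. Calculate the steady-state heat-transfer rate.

Q ≈ 25200 W

Per-layer cylindrical resistances, series-summed:
R_brass pipe wall = ln(88.7/85)/(2π×106×21.2) = 3.018×10^-6 K/W
R_outer film = 1/(h_o·2πr_oL) = 1/(23.5×2π×0.0887×21.2) = 0.003602 K/W
R_total = 0.003605 K/W
Q = ΔT/R_total = 91/0.003605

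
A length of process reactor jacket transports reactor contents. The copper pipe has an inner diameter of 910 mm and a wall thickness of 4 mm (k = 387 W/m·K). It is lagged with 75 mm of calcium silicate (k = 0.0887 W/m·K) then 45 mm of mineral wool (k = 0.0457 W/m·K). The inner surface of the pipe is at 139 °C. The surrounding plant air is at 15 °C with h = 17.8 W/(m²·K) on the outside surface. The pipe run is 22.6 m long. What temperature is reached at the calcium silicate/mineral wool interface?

Per-layer cylindrical resistances, series-summed:
R_copper pipe wall = ln(459/455)/(2π×387×22.6) = 1.593×10^-7 K/W
R_calcium silicate = ln(534/459)/(2π×0.0887×22.6) = 0.01202 K/W
R_mineral wool = ln(579/534)/(2π×0.0457×22.6) = 0.01247 K/W
R_outer film = 1/(h_o·2πr_oL) = 1/(17.8×2π×0.579×22.6) = 6.833×10^-4 K/W
R_total = 0.02517 K/W
Q = ΔT/R_total = 124/0.02517
Q = 4930 W
T_interface = T_inner − Q·ΣR(inner→interface) = 139 − 4930×0.01202

T ≈ 79.8 °C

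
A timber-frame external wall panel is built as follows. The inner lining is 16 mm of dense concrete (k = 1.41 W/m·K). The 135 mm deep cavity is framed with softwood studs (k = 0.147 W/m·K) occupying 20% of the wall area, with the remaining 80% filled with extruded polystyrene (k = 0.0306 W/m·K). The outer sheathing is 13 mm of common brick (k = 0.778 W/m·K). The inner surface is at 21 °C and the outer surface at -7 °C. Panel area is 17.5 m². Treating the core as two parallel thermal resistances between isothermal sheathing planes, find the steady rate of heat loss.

Sheathing layers in series; stud and cavity paths in parallel between them.
R_inner = 0.016/(1.41×17.5) = 6.484×10^-4 K/W
R_stud  = 0.135/(0.147×0.2×17.5) = 0.2624 K/W
R_cav   = 0.135/(0.0306×0.8×17.5) = 0.3151 K/W
1/R_core = 1/R_stud + 1/R_cav → R_core = 0.1432 K/W
R_outer = 0.013/(0.778×17.5) = 9.548×10^-4 K/W
R_total = 0.1448 K/W
Q = ΔT/R_total = 28/0.1448

Q ≈ 193 W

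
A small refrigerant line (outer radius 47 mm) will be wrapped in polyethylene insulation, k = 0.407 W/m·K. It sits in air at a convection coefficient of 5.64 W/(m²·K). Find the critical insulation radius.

r_cr ≈ 72.2 mm

For a cylinder r_cr = k/h = 0.407/5.64
r_cr = 72.2 mm; since the bare radius (47 mm) is below r_cr, adding a thin layer of insulation will *increase* heat loss.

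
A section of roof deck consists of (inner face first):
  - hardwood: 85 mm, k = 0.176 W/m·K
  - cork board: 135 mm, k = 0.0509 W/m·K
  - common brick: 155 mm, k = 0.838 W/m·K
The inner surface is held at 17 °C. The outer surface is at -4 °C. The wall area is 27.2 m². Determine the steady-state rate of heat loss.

Q ≈ 172 W

Treating each layer as a thermal resistance in series:
R_hardwood = L/(kA) = 0.085/(0.176×27.2) = 0.01776 K/W
R_cork board = L/(kA) = 0.135/(0.0509×27.2) = 0.09751 K/W
R_common brick = L/(kA) = 0.155/(0.838×27.2) = 0.0068 K/W
R_total = 0.1221 K/W
Q = ΔT / R_total = 21 / 0.1221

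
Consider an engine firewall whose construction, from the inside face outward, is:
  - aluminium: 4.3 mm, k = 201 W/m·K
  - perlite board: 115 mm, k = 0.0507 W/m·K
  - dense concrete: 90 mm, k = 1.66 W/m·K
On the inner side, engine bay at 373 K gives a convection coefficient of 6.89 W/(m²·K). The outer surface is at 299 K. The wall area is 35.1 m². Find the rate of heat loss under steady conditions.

Q ≈ 1050 W

Model the wall as resistances in series:
R_inner film = 1/(h_i·A) = 1/(6.89×35.1) = 0.004135 K/W
R_aluminium = L/(kA) = 0.0043/(201×35.1) = 6.095×10^-7 K/W
R_perlite board = L/(kA) = 0.115/(0.0507×35.1) = 0.06462 K/W
R_dense concrete = L/(kA) = 0.09/(1.66×35.1) = 0.001545 K/W
R_total = 0.0703 K/W
Q = ΔT / R_total = 74 / 0.0703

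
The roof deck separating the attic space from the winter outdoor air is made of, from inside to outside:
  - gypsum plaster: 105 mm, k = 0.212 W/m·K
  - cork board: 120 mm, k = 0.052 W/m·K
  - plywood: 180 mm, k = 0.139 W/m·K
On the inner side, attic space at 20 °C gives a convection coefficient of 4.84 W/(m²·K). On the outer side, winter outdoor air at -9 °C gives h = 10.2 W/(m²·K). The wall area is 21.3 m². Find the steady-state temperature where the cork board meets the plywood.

T ≈ 0.176 °C

Thermal resistances in series:
R_inner film = 1/(h_i·A) = 1/(4.84×21.3) = 0.0097 K/W
R_gypsum plaster = L/(kA) = 0.105/(0.212×21.3) = 0.02325 K/W
R_cork board = L/(kA) = 0.12/(0.052×21.3) = 0.1083 K/W
R_plywood = L/(kA) = 0.18/(0.139×21.3) = 0.0608 K/W
R_outer film = 1/(h_o·A) = 1/(10.2×21.3) = 0.004603 K/W
R_total = 0.2067 K/W;  Q = ΔT/R_total = 29/0.2067 = 140.3 W
T_interface = T_inner − Q·ΣR(inner→interface) = 20 − 140×0.1413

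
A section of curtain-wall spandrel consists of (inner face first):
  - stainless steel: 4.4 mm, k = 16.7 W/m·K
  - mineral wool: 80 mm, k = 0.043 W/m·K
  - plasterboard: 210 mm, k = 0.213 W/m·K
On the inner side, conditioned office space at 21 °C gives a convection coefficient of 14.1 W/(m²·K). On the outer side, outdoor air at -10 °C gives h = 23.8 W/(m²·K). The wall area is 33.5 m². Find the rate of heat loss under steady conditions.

Q ≈ 351 W

Using the resistance-network approach (series):
R_inner film = 1/(h_i·A) = 1/(14.1×33.5) = 0.002117 K/W
R_stainless steel = L/(kA) = 0.0044/(16.7×33.5) = 7.865×10^-6 K/W
R_mineral wool = L/(kA) = 0.08/(0.043×33.5) = 0.05554 K/W
R_plasterboard = L/(kA) = 0.21/(0.213×33.5) = 0.02943 K/W
R_outer film = 1/(h_o·A) = 1/(23.8×33.5) = 0.001254 K/W
R_total = 0.08835 K/W
Q = ΔT / R_total = 31 / 0.08835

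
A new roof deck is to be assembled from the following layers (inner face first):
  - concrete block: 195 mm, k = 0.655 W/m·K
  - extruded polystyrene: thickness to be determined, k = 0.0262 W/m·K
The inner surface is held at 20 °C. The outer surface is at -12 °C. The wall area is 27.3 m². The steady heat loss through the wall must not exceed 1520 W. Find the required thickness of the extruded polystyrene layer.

L ≈ 7.26 mm

Using the resistance-network approach (series):
R_concrete block = L/(kA) = 0.195/(0.655×27.3) = 0.01091 K/W
Sum of the known resistances R_other = 0.01091 K/W
Required total resistance R_tot = ΔT/Q_allow = 32/1520 = 0.02105 K/W
R_extruded polystyrene = R_tot − R_other = 0.01015 K/W
L = R·k·A = 0.01015×0.0262×27.3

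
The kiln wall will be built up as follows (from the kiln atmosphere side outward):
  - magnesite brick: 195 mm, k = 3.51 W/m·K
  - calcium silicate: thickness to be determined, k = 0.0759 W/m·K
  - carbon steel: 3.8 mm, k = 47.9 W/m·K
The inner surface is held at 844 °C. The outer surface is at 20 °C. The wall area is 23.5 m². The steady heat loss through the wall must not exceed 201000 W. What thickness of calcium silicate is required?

L ≈ 3.09 mm

Model the wall as resistances in series:
R_magnesite brick = L/(kA) = 0.195/(3.51×23.5) = 0.002364 K/W
R_carbon steel = L/(kA) = 0.0038/(47.9×23.5) = 3.376×10^-6 K/W
Sum of the known resistances R_other = 0.002367 K/W
Required total resistance R_tot = ΔT/Q_allow = 824/201000 = 0.0041 K/W
R_calcium silicate = R_tot − R_other = 0.001732 K/W
L = R·k·A = 0.001732×0.0759×23.5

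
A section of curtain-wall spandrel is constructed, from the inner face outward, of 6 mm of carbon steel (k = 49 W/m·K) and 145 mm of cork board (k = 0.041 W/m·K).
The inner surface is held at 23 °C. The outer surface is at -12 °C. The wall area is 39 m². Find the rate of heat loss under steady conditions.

Using the resistance-network approach (series):
R_carbon steel = L/(kA) = 0.006/(49×39) = 3.14×10^-6 K/W
R_cork board = L/(kA) = 0.145/(0.041×39) = 0.09068 K/W
R_total = 0.09068 K/W
Q = ΔT / R_total = 35 / 0.09068

Q ≈ 386 W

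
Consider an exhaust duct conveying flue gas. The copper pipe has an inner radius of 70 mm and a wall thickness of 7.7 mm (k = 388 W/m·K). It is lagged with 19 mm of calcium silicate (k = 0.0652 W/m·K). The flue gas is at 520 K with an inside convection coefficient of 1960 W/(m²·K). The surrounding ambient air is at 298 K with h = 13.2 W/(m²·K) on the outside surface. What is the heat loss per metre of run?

q′ ≈ 336 W/m

For a radial system each layer contributes R = ln(r_out/r_in)/(2πkL); films add R = 1/(hA).
R_inner film = 1/(h_i·2πr₁L) = 1/(1960×2π×0.07×1) = 0.00116 K/W
R_copper pipe wall = ln(77.7/70)/(2π×388×1) = 4.281×10^-5 K/W
R_calcium silicate = ln(96.7/77.7)/(2π×0.0652×1) = 0.534 K/W
R_outer film = 1/(h_o·2πr_oL) = 1/(13.2×2π×0.0967×1) = 0.1247 K/W
R_total = 0.6599 K/W
Q = ΔT/R_total = 222/0.6599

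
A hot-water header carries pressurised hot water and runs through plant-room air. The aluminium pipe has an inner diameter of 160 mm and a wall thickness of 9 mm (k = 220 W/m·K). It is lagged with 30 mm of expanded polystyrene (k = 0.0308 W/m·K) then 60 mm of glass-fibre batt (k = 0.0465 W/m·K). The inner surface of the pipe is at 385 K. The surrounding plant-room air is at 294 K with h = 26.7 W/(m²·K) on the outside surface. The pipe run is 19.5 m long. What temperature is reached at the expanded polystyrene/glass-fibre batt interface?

Cylindrical conduction, so R = ln(r₂/r₁)/(2πkL) per layer, in series:
R_aluminium pipe wall = ln(89/80)/(2π×220×19.5) = 3.955×10^-6 K/W
R_expanded polystyrene = ln(119/89)/(2π×0.0308×19.5) = 0.07698 K/W
R_glass-fibre batt = ln(179/119)/(2π×0.0465×19.5) = 0.07166 K/W
R_outer film = 1/(h_o·2πr_oL) = 1/(26.7×2π×0.179×19.5) = 0.001708 K/W
R_total = 0.1503 K/W
Q = ΔT/R_total = 91/0.1503
Q = 605 W
T_interface = T_inner − Q·ΣR(inner→interface) = 385 − 605×0.07698

T ≈ 338 K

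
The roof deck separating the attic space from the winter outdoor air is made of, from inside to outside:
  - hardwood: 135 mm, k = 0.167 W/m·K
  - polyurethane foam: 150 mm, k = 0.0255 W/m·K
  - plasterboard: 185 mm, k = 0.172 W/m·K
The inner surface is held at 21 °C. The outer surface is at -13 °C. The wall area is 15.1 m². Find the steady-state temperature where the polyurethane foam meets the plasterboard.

T ≈ -8.29 °C

Treating each layer as a thermal resistance in series:
R_hardwood = L/(kA) = 0.135/(0.167×15.1) = 0.05354 K/W
R_polyurethane foam = L/(kA) = 0.15/(0.0255×15.1) = 0.3896 K/W
R_plasterboard = L/(kA) = 0.185/(0.172×15.1) = 0.07123 K/W
R_total = 0.5143 K/W;  Q = ΔT/R_total = 34/0.5143 = 66.11 W
T_interface = T_inner − Q·ΣR(inner→interface) = 21 − 66.1×0.4431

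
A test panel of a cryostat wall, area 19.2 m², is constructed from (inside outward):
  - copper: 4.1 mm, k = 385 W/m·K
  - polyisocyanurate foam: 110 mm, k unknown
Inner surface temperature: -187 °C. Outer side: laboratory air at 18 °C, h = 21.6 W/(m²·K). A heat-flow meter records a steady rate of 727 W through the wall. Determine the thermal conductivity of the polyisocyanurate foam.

k ≈ 0.0205 W/(m·K)

Using the resistance-network approach (series):
R_copper = L/(kA) = 0.0041/(385×19.2) = 5.547×10^-7 K/W
R_outer film = 1/(h_o·A) = 1/(21.6×19.2) = 0.002411 K/W
Sum of known resistances R_other = 0.002412 K/W
Total R = ΔT/Q = 205/727 = 0.282 K/W
R_polyisocyanurate foam = R_total − R_other = 0.2796 K/W
k = L/(R·A) = 0.11/(0.2796×19.2)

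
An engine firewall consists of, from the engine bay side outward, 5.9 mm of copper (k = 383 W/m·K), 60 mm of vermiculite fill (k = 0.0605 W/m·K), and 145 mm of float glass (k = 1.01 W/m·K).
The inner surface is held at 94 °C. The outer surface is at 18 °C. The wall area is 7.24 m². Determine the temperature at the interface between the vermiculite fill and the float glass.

Treating each layer as a thermal resistance in series:
R_copper = L/(kA) = 0.0059/(383×7.24) = 2.128×10^-6 K/W
R_vermiculite fill = L/(kA) = 0.06/(0.0605×7.24) = 0.137 K/W
R_float glass = L/(kA) = 0.145/(1.01×7.24) = 0.01983 K/W
R_total = 0.1568 K/W;  Q = ΔT/R_total = 76/0.1568 = 484.7 W
T_interface = T_inner − Q·ΣR(inner→interface) = 94 − 485×0.137

T ≈ 27.6 °C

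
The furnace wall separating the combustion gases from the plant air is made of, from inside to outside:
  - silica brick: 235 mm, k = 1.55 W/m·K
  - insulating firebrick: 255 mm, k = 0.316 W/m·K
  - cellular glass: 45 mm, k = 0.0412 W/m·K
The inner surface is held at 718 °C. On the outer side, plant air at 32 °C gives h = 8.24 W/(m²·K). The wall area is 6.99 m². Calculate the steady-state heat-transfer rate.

Using the resistance-network approach (series):
R_silica brick = L/(kA) = 0.235/(1.55×6.99) = 0.02169 K/W
R_insulating firebrick = L/(kA) = 0.255/(0.316×6.99) = 0.1154 K/W
R_cellular glass = L/(kA) = 0.045/(0.0412×6.99) = 0.1563 K/W
R_outer film = 1/(h_o·A) = 1/(8.24×6.99) = 0.01736 K/W
R_total = 0.3108 K/W
Q = ΔT / R_total = 686 / 0.3108

Q ≈ 2210 W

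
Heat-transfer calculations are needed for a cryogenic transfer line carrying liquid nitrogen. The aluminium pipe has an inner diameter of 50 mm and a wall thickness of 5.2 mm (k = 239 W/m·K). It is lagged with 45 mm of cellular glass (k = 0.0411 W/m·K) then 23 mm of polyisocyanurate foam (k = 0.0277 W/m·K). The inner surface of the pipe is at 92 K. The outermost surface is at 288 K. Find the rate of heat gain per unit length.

q′ ≈ 38.7 W/m

Treating each annulus and film as a series resistance:
R_aluminium pipe wall = ln(30.2/25)/(2π×239×1) = 1.258×10^-4 K/W
R_cellular glass = ln(75.2/30.2)/(2π×0.0411×1) = 3.533 K/W
R_polyisocyanurate foam = ln(98.2/75.2)/(2π×0.0277×1) = 1.533 K/W
R_total = 5.066 K/W
Q = ΔT/R_total = 196/5.066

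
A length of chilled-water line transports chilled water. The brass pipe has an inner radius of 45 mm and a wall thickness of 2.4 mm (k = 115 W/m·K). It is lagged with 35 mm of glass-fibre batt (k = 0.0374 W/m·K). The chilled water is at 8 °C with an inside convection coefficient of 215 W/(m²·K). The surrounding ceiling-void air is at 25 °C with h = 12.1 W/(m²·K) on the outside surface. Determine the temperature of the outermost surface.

T ≈ 23.9 °C

Treating each annulus and film as a series resistance:
R_inner film = 1/(h_i·2πr₁L) = 1/(215×2π×0.045×1) = 0.01645 K/W
R_brass pipe wall = ln(47.4/45)/(2π×115×1) = 7.191×10^-5 K/W
R_glass-fibre batt = ln(82.4/47.4)/(2π×0.0374×1) = 2.353 K/W
R_outer film = 1/(h_o·2πr_oL) = 1/(12.1×2π×0.0824×1) = 0.1596 K/W
R_total = 2.529 K/W
Q = ΔT/R_total = 17/2.529
Q = 6.72 W/m
T_interface = T_inner + Q·ΣR(inner→interface) = 8 + 6.72×2.37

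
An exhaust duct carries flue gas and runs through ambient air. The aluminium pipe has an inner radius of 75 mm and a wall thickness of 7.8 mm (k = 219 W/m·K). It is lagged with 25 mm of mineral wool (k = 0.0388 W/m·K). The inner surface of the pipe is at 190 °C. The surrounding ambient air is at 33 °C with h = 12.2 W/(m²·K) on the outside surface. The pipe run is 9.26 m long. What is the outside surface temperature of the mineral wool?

Treating each annulus and film as a series resistance:
R_aluminium pipe wall = ln(82.8/75)/(2π×219×9.26) = 7.765×10^-6 K/W
R_mineral wool = ln(107.8/82.8)/(2π×0.0388×9.26) = 0.1169 K/W
R_outer film = 1/(h_o·2πr_oL) = 1/(12.2×2π×0.1078×9.26) = 0.01307 K/W
R_total = 0.13 K/W
Q = ΔT/R_total = 157/0.13
Q = 1210 W
T_interface = T_inner − Q·ΣR(inner→interface) = 190 − 1210×0.1169

T ≈ 48.8 °C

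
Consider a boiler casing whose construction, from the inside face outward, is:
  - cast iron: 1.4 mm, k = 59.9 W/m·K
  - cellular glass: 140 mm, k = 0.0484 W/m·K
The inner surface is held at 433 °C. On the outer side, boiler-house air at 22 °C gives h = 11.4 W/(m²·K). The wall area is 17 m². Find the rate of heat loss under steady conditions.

Treating each layer as a thermal resistance in series:
R_cast iron = L/(kA) = 0.0014/(59.9×17) = 1.375×10^-6 K/W
R_cellular glass = L/(kA) = 0.14/(0.0484×17) = 0.1702 K/W
R_outer film = 1/(h_o·A) = 1/(11.4×17) = 0.00516 K/W
R_total = 0.1753 K/W
Q = ΔT / R_total = 411 / 0.1753

Q ≈ 2340 W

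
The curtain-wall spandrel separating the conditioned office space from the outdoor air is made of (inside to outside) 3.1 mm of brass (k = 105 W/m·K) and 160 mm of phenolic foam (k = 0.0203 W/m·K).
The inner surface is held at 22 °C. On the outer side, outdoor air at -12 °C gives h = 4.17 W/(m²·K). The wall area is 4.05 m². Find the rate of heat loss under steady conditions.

Treating each layer as a thermal resistance in series:
R_brass = L/(kA) = 0.0031/(105×4.05) = 7.29×10^-6 K/W
R_phenolic foam = L/(kA) = 0.16/(0.0203×4.05) = 1.946 K/W
R_outer film = 1/(h_o·A) = 1/(4.17×4.05) = 0.05921 K/W
R_total = 2.005 K/W
Q = ΔT / R_total = 34 / 2.005

Q ≈ 17 W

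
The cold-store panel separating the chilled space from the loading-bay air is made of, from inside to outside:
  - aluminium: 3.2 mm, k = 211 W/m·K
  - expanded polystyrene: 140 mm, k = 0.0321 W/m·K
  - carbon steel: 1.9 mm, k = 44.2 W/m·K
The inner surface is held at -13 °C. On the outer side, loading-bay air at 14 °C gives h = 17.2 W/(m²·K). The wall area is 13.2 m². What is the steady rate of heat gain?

Q ≈ 80.6 W

Treating each layer as a thermal resistance in series:
R_aluminium = L/(kA) = 0.0032/(211×13.2) = 1.149×10^-6 K/W
R_expanded polystyrene = L/(kA) = 0.14/(0.0321×13.2) = 0.3304 K/W
R_carbon steel = L/(kA) = 0.0019/(44.2×13.2) = 3.257×10^-6 K/W
R_outer film = 1/(h_o·A) = 1/(17.2×13.2) = 0.004405 K/W
R_total = 0.3348 K/W
Q = ΔT / R_total = 27 / 0.3348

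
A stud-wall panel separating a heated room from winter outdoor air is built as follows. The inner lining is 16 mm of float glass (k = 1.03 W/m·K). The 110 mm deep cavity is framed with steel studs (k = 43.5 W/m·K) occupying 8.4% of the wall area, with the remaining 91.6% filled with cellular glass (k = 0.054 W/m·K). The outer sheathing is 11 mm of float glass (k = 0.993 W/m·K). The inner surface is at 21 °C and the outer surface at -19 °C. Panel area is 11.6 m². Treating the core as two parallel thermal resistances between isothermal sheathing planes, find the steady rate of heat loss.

Sheathing layers in series; stud and cavity paths in parallel between them.
R_inner = 0.016/(1.03×11.6) = 0.001339 K/W
R_stud  = 0.11/(43.5×0.084×11.6) = 0.002595 K/W
R_cav   = 0.11/(0.054×0.916×11.6) = 0.1917 K/W
1/R_core = 1/R_stud + 1/R_cav → R_core = 0.002561 K/W
R_outer = 0.011/(0.993×11.6) = 9.55×10^-4 K/W
R_total = 0.004855 K/W
Q = ΔT/R_total = 40/0.004855

Q ≈ 8240 W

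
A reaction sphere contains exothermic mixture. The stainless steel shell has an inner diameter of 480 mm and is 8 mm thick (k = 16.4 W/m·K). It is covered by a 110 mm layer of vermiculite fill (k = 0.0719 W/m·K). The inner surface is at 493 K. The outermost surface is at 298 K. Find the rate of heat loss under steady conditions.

Each spherical layer contributes R = (1/r_i − 1/r_o)/(4πk):
R_stainless steel shell = (1/0.24 − 1/0.248)/(4π×16.4) = 6.522×10^-4 K/W
R_vermiculite fill = (1/0.248 − 1/0.358)/(4π×0.0719) = 1.371 K/W
R_total = 1.372 K/W
Q = ΔT/R_total = 195/1.372

Q ≈ 142 W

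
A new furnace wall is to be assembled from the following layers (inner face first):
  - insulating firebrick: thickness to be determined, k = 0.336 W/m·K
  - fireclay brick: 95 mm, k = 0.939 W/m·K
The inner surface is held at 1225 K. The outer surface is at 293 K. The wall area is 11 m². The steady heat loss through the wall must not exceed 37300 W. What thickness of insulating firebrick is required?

Using the resistance-network approach (series):
R_fireclay brick = L/(kA) = 0.095/(0.939×11) = 0.009197 K/W
Sum of the known resistances R_other = 0.009197 K/W
Required total resistance R_tot = ΔT/Q_allow = 932/37300 = 0.02499 K/W
R_insulating firebrick = R_tot − R_other = 0.01579 K/W
L = R·k·A = 0.01579×0.336×11

L ≈ 58.4 mm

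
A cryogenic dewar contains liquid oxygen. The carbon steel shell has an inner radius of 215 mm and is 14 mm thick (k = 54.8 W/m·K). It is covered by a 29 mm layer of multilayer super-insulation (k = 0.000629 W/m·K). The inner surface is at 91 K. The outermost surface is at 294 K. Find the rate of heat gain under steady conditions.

Q ≈ 3.27 W

Radial (spherical) resistances in series:
R_carbon steel shell = (1/0.215 − 1/0.229)/(4π×54.8) = 4.129×10^-4 K/W
R_multilayer super-insulation = (1/0.229 − 1/0.258)/(4π×0.000629) = 62.1 K/W
R_total = 62.1 K/W
Q = ΔT/R_total = 203/62.1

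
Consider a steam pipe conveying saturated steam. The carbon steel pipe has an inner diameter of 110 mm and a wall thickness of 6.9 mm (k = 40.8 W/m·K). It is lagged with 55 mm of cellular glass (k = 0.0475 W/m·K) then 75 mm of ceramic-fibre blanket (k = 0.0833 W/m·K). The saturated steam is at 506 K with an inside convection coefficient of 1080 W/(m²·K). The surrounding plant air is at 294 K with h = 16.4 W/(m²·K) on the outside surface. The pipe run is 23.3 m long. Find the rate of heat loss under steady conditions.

Treating each annulus and film as a series resistance:
R_inner film = 1/(h_i·2πr₁L) = 1/(1080×2π×0.055×23.3) = 1.15×10^-4 K/W
R_carbon steel pipe wall = ln(61.9/55)/(2π×40.8×23.3) = 1.979×10^-5 K/W
R_cellular glass = ln(116.9/61.9)/(2π×0.0475×23.3) = 0.09143 K/W
R_ceramic-fibre blanket = ln(191.9/116.9)/(2π×0.0833×23.3) = 0.04064 K/W
R_outer film = 1/(h_o·2πr_oL) = 1/(16.4×2π×0.1919×23.3) = 0.00217 K/W
R_total = 0.1344 K/W
Q = ΔT/R_total = 212/0.1344

Q ≈ 1580 W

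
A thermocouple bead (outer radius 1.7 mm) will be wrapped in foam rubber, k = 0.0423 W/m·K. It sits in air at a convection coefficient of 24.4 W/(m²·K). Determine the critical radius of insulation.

r_cr ≈ 3.47 mm

For a sphere r_cr = 2k/h = 2×0.0423/24.4
r_cr = 3.47 mm; since the bare radius (1.7 mm) is below r_cr, adding a thin layer of insulation will *increase* heat loss.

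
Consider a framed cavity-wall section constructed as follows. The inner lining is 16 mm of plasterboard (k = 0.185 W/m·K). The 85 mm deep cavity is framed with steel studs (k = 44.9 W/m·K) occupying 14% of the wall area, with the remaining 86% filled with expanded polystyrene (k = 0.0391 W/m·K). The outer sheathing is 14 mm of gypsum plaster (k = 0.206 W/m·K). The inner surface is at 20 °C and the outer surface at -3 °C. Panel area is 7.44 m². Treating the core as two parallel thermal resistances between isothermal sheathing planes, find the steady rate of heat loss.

Sheathing layers in series; stud and cavity paths in parallel between them.
R_inner = 0.016/(0.185×7.44) = 0.01162 K/W
R_stud  = 0.085/(44.9×0.14×7.44) = 0.001817 K/W
R_cav   = 0.085/(0.0391×0.86×7.44) = 0.3398 K/W
1/R_core = 1/R_stud + 1/R_cav → R_core = 0.001808 K/W
R_outer = 0.014/(0.206×7.44) = 0.009135 K/W
R_total = 0.02257 K/W
Q = ΔT/R_total = 23/0.02257

Q ≈ 1020 W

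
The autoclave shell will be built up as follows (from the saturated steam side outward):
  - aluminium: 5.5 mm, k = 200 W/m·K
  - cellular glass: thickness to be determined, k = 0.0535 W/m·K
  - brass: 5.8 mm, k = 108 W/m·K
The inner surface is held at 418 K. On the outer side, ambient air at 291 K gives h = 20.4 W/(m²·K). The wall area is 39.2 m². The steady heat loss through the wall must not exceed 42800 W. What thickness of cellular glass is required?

Using the resistance-network approach (series):
R_aluminium = L/(kA) = 0.0055/(200×39.2) = 7.015×10^-7 K/W
R_brass = L/(kA) = 0.0058/(108×39.2) = 1.37×10^-6 K/W
R_outer film = 1/(h_o·A) = 1/(20.4×39.2) = 0.001251 K/W
Sum of the known resistances R_other = 0.001253 K/W
Required total resistance R_tot = ΔT/Q_allow = 127/42800 = 0.002967 K/W
R_cellular glass = R_tot − R_other = 0.001715 K/W
L = R·k·A = 0.001715×0.0535×39.2

L ≈ 3.6 mm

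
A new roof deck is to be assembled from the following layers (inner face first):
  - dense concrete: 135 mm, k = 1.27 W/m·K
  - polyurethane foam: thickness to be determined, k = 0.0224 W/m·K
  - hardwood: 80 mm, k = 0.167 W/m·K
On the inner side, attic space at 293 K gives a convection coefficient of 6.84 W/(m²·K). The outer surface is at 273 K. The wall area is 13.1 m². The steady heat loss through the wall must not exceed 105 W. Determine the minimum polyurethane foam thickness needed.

L ≈ 39.5 mm

Thermal resistances in series:
R_inner film = 1/(h_i·A) = 1/(6.84×13.1) = 0.01116 K/W
R_dense concrete = L/(kA) = 0.135/(1.27×13.1) = 0.008114 K/W
R_hardwood = L/(kA) = 0.08/(0.167×13.1) = 0.03657 K/W
Sum of the known resistances R_other = 0.05584 K/W
Required total resistance R_tot = ΔT/Q_allow = 20/105 = 0.1905 K/W
R_polyurethane foam = R_tot − R_other = 0.1346 K/W
L = R·k·A = 0.1346×0.0224×13.1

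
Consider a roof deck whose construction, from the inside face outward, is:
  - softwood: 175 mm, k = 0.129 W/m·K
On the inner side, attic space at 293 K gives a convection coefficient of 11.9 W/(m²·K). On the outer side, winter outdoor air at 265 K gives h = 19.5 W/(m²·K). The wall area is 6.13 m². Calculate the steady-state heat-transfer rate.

Q ≈ 115 W

Series thermal resistances:
R_inner film = 1/(h_i·A) = 1/(11.9×6.13) = 0.01371 K/W
R_softwood = L/(kA) = 0.175/(0.129×6.13) = 0.2213 K/W
R_outer film = 1/(h_o·A) = 1/(19.5×6.13) = 0.008366 K/W
R_total = 0.2434 K/W
Q = ΔT / R_total = 28 / 0.2434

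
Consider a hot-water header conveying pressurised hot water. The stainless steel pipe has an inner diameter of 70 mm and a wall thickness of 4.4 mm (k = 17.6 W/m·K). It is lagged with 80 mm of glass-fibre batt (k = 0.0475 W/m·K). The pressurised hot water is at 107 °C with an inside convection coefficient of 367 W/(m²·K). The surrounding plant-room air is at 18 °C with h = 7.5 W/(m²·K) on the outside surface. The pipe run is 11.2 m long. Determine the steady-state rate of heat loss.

Q ≈ 255 W

Cylindrical conduction, so R = ln(r₂/r₁)/(2πkL) per layer, in series:
R_inner film = 1/(h_i·2πr₁L) = 1/(367×2π×0.035×11.2) = 0.001106 K/W
R_stainless steel pipe wall = ln(39.4/35)/(2π×17.6×11.2) = 9.561×10^-5 K/W
R_glass-fibre batt = ln(119.4/39.4)/(2π×0.0475×11.2) = 0.3317 K/W
R_outer film = 1/(h_o·2πr_oL) = 1/(7.5×2π×0.1194×11.2) = 0.01587 K/W
R_total = 0.3488 K/W
Q = ΔT/R_total = 89/0.3488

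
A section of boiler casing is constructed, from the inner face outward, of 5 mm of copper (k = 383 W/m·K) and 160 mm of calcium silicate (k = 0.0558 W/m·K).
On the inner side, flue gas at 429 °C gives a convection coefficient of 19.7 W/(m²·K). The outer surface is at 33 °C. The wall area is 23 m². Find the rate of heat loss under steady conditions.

Q ≈ 3120 W

Series thermal resistances:
R_inner film = 1/(h_i·A) = 1/(19.7×23) = 0.002207 K/W
R_copper = L/(kA) = 0.005/(383×23) = 5.676×10^-7 K/W
R_calcium silicate = L/(kA) = 0.16/(0.0558×23) = 0.1247 K/W
R_total = 0.1269 K/W
Q = ΔT / R_total = 396 / 0.1269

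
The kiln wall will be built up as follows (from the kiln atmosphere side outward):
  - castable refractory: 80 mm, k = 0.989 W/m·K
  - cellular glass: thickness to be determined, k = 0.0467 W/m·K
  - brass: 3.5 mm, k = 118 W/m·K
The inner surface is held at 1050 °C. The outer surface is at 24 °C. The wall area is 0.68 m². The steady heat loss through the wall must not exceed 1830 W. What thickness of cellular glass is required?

Thermal resistances in series:
R_castable refractory = L/(kA) = 0.08/(0.989×0.68) = 0.119 K/W
R_brass = L/(kA) = 0.0035/(118×0.68) = 4.362×10^-5 K/W
Sum of the known resistances R_other = 0.119 K/W
Required total resistance R_tot = ΔT/Q_allow = 1026/1830 = 0.5607 K/W
R_cellular glass = R_tot − R_other = 0.4417 K/W
L = R·k·A = 0.4417×0.0467×0.68

L ≈ 14 mm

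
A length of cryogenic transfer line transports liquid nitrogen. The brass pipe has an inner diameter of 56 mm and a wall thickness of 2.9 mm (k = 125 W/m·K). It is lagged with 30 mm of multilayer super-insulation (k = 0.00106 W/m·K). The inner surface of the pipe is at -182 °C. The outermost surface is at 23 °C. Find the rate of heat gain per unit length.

q′ ≈ 2.01 W/m

Treating each annulus and film as a series resistance:
R_brass pipe wall = ln(30.9/28)/(2π×125×1) = 1.255×10^-4 K/W
R_multilayer super-insulation = ln(60.9/30.9)/(2π×0.00106×1) = 101.9 K/W
R_total = 101.9 K/W
Q = ΔT/R_total = 205/101.9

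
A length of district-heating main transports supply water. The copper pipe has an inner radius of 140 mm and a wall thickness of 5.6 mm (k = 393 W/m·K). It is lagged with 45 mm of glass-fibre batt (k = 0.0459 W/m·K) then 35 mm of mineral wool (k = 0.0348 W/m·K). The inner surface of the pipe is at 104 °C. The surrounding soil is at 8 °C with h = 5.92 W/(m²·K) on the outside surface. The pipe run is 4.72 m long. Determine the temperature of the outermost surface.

Per-layer cylindrical resistances, series-summed:
R_copper pipe wall = ln(145.6/140)/(2π×393×4.72) = 3.365×10^-6 K/W
R_glass-fibre batt = ln(190.6/145.6)/(2π×0.0459×4.72) = 0.1978 K/W
R_mineral wool = ln(225.6/190.6)/(2π×0.0348×4.72) = 0.1634 K/W
R_outer film = 1/(h_o·2πr_oL) = 1/(5.92×2π×0.2256×4.72) = 0.02525 K/W
R_total = 0.3864 K/W
Q = ΔT/R_total = 96/0.3864
Q = 248 W
T_interface = T_inner − Q·ΣR(inner→interface) = 104 − 248×0.3612

T ≈ 14.3 °C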